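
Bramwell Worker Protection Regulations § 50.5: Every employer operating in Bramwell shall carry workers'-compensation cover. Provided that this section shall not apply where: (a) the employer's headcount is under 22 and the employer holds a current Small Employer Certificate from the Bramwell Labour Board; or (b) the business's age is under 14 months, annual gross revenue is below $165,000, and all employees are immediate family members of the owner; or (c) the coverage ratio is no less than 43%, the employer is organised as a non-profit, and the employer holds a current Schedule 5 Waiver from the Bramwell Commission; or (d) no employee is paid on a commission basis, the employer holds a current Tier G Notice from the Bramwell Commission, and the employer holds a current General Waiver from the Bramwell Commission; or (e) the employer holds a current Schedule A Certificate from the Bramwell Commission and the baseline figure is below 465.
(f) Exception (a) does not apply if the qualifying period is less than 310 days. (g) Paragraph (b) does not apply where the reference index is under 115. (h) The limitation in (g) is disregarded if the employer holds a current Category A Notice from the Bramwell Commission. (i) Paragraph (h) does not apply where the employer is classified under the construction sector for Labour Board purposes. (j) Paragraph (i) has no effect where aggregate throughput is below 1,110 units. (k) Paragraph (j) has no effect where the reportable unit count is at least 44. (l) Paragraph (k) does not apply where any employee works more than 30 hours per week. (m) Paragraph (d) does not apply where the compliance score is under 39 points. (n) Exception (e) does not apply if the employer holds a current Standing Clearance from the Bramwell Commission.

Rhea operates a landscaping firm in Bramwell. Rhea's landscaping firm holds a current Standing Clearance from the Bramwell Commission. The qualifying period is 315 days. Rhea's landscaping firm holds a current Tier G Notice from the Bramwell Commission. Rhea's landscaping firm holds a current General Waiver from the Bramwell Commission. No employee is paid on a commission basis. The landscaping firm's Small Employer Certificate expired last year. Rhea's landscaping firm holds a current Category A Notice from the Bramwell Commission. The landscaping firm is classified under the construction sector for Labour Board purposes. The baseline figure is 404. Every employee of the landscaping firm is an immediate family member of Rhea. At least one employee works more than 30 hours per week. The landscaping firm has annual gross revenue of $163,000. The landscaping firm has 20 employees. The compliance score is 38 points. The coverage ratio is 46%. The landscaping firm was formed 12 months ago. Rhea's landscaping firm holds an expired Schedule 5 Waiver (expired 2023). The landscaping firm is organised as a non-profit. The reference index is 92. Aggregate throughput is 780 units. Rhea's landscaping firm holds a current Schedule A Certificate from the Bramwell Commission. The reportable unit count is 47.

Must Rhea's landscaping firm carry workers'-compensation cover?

No — exception (b) applies; Rhea's landscaping firm is not required to carry workers'-compensation cover.

Exception (a) requires that the employer holds a current Small Employer Certificate from the Bramwell Labour Board; but the Small Employer Certificate has expired, so (a) is unavailable.
All of (b)'s requirements are met (the business's age is 12 months, under the 14 months limit; annual gross revenue is $163,000, below the $165,000 limit; every employee is an immediate family member). Under paragraphs (g)–(l): (g) is triggered (the reference index is 92, under the 115 limit), but is itself disapplied by (h): (h) operates against (g): a current Category A Notice is held. (i) applies (the landscaping firm is classified under the construction sector), but yields to (j): (j) is engaged — aggregate throughput is 780 units, below the 1,110 units limit. (k) would limit (j) — the reportable unit count is 47, meeting the 44 threshold — but (l) sets (k) aside: (l) operates against (k): at least one employee exceeds 30 hours/week. Exception (b) stands.
Exception (c) fails — there is no Schedule 5 Waiver in force.
Exception (d) is satisfied on its face — no employee is paid on commission; a current Tier G Notice is held; a current General Waiver is held. But: (m) operates against (d): the compliance score is 38 points, under the 39 points limit. So (d) is unavailable.
Exception (e): a current Schedule A Certificate is held; the baseline figure is 404, below the 465 limit — every condition holds. But: (n) operates against (e): a current Standing Clearance is held. So (e) is unavailable.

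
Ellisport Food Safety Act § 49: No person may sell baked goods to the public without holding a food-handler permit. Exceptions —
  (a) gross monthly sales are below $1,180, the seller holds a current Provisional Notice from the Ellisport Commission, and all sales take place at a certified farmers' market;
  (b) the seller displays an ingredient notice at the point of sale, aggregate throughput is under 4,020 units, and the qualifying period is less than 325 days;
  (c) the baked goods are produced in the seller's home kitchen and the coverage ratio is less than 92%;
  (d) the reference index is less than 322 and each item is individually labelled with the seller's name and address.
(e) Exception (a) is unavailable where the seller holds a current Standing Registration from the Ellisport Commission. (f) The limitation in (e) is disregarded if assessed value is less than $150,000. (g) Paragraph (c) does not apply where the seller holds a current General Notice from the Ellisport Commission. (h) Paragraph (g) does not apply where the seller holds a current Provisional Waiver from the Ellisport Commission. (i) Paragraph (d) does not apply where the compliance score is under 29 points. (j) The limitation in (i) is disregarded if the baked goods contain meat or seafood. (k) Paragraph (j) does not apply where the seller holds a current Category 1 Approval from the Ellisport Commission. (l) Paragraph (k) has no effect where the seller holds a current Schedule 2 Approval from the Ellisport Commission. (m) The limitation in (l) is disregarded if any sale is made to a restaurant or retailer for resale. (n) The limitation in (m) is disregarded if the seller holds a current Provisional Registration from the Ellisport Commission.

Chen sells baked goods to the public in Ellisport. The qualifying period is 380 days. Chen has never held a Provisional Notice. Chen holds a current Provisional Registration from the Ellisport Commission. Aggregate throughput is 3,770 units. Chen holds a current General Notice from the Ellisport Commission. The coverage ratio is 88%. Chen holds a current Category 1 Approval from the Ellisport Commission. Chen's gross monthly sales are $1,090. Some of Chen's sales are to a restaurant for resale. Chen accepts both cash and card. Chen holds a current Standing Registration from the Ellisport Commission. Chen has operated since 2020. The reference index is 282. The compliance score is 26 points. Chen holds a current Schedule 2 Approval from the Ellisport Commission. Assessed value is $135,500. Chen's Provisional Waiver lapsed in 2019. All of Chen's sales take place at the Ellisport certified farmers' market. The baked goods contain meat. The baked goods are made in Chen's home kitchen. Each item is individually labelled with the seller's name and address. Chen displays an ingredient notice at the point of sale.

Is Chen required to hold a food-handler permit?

No — exception (d) applies; Chen is not required to hold a food-handler permit.

Exception (a) does not apply: the Provisional Notice is not current.
Exception (b) does not apply: the qualifying period is 380 days, not less than 325 days.
Exception (c) is satisfied on its face — the baked goods are home-kitchen produced; the coverage ratio is 88%, less than the 92% limit. However, paragraphs (g)–(h) must be considered: (g) operates against (c): a current General Notice is held. (h), which would lift (g), is inapplicable — there is no Provisional Waiver in force. Exception (c) does not apply.
Exception (d) is satisfied on its face — the reference index is 282, less than the 322 limit; items are individually labelled. Considering the limiting provisions: (i) is triggered (the compliance score is 26 points, under the 29 points limit), but is itself disapplied by (j): (j) operates against (i): the baked goods contain meat. (k) would limit (j) — a current Category 1 Approval is held — but (l) sets (k) aside: (l) operates against (k): a current Schedule 2 Approval is held. (m) would limit (l) — some sales are to a restaurant for resale — but (n) sets (m) aside: (n) operates — a current Provisional Registration is held. So (d) applies.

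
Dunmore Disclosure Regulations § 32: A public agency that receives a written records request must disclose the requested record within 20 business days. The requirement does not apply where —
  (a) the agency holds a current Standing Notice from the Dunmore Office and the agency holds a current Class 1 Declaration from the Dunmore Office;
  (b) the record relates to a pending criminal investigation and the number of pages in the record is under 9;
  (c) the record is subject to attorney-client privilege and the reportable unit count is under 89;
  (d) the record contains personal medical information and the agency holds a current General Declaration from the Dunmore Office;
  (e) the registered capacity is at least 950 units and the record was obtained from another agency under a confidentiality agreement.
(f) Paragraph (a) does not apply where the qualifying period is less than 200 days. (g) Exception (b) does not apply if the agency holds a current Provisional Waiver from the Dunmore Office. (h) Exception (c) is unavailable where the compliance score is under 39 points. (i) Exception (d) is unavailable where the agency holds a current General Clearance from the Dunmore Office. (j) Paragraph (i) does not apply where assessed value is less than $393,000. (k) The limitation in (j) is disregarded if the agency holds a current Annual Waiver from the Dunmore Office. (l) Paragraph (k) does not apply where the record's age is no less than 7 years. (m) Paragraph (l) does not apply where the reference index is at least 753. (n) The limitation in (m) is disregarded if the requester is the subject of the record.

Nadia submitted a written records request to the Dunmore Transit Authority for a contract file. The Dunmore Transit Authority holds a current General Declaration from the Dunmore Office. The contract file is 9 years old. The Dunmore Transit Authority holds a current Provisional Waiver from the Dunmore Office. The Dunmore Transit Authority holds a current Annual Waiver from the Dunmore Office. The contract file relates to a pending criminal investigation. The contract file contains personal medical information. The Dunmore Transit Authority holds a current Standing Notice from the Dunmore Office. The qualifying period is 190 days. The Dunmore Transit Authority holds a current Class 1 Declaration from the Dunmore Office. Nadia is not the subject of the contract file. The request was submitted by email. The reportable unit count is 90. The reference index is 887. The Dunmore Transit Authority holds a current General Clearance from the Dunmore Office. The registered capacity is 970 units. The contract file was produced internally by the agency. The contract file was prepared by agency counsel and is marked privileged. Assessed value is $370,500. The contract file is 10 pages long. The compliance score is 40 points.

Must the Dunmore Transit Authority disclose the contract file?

Yes — the Dunmore Transit Authority must disclose the contract file.

All of (a)'s requirements are met (a current Standing Notice is held; a current Class 1 Declaration is held). But applying paragraph (f): (f) operates — the qualifying period is 190 days, less than the 200 days limit. (a) is therefore removed.
Exception (b) requires that the number of pages in the record is under 9; but the number of pages in the record is 10, not under 9, so (b) is unavailable.
Exception (c) requires that the reportable unit count is under 89; but the reportable unit count is 90, not under 89, so (c) is unavailable.
Exception (d) is satisfied on its face — the contract file contains personal medical information; a current General Declaration is held. However, paragraphs (i)–(n) must be considered: (i) applies — a current General Clearance is held. (j) is triggered (assessed value is $370,500, less than the $393,000 limit), but is set aside by (k): (k) is engaged — a current Annual Waiver is held. (l) is engaged (the record's age is 9 years, meeting the 7 years threshold), but is overridden by (m): (m) is triggered — the reference index is 887, meeting the 753 threshold. (n) is not engaged (Nadia is not the subject of the contract file), so (m) stands. (d) is therefore removed.
Exception (e) requires that the record was obtained from another agency under a confidentiality agreement; but the contract file was produced internally, so (e) is unavailable.
No exception is made out. the Dunmore Transit Authority falls within the general rule.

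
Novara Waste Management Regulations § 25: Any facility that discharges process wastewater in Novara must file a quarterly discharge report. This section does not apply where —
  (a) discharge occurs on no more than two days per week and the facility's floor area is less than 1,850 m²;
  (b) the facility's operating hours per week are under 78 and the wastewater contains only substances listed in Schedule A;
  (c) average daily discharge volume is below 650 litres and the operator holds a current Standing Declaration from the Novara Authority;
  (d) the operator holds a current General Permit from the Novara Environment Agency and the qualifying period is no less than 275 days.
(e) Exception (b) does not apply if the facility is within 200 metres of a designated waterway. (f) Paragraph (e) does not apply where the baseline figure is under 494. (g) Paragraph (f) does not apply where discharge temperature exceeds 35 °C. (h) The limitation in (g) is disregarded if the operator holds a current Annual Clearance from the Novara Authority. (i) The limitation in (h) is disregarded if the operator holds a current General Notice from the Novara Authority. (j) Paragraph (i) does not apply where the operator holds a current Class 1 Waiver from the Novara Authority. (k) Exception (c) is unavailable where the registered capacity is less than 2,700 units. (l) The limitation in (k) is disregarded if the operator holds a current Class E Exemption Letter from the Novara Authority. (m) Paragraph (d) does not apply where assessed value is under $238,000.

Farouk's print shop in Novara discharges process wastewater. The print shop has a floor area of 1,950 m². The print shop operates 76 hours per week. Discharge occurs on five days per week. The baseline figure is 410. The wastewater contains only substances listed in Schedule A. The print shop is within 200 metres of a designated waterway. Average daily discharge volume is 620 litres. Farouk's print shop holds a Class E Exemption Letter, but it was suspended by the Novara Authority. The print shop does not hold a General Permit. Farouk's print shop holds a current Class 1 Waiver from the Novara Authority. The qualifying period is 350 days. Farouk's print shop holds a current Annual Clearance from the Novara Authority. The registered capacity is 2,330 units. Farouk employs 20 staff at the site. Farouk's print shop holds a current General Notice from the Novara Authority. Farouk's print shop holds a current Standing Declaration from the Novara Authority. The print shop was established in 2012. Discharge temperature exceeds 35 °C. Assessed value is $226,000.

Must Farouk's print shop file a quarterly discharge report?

No — exception (b) applies; Farouk's print shop is not required to file a quarterly discharge report.

Exception (a) fails — discharge occurs on five days per week.
All of (b)'s requirements are met (the facility's operating hours per week are 76, under the 78 limit; the wastewater is Schedule-A-only). As to paragraphs (e)–(j): (e) would limit (b) — the print shop is within 200 m of a designated waterway — but (f) sets (e) aside: (f) is engaged — the baseline figure is 410, under the 494 limit. (g) operates (discharge temperature exceeds 35 °C), but is overridden by (h): (h) is triggered — a current Annual Clearance is held. (i) would limit (h) — a current General Notice is held — but (j) sets (i) aside: (j) operates against (i): a current Class 1 Waiver is held. Exception (b) stands.
Exception (c): average daily discharge volume is 620 litres, below the 650 litres limit; a current Standing Declaration is held — every condition holds. But applying paragraphs (k)–(l): (k) is engaged — the registered capacity is 2,330 units, less than the 2,700 units limit. (l), which would lift (k), is not engaged — there is no Class E Exemption Letter in force. So (c) is unavailable.
Exception (d) fails — no General Permit is held.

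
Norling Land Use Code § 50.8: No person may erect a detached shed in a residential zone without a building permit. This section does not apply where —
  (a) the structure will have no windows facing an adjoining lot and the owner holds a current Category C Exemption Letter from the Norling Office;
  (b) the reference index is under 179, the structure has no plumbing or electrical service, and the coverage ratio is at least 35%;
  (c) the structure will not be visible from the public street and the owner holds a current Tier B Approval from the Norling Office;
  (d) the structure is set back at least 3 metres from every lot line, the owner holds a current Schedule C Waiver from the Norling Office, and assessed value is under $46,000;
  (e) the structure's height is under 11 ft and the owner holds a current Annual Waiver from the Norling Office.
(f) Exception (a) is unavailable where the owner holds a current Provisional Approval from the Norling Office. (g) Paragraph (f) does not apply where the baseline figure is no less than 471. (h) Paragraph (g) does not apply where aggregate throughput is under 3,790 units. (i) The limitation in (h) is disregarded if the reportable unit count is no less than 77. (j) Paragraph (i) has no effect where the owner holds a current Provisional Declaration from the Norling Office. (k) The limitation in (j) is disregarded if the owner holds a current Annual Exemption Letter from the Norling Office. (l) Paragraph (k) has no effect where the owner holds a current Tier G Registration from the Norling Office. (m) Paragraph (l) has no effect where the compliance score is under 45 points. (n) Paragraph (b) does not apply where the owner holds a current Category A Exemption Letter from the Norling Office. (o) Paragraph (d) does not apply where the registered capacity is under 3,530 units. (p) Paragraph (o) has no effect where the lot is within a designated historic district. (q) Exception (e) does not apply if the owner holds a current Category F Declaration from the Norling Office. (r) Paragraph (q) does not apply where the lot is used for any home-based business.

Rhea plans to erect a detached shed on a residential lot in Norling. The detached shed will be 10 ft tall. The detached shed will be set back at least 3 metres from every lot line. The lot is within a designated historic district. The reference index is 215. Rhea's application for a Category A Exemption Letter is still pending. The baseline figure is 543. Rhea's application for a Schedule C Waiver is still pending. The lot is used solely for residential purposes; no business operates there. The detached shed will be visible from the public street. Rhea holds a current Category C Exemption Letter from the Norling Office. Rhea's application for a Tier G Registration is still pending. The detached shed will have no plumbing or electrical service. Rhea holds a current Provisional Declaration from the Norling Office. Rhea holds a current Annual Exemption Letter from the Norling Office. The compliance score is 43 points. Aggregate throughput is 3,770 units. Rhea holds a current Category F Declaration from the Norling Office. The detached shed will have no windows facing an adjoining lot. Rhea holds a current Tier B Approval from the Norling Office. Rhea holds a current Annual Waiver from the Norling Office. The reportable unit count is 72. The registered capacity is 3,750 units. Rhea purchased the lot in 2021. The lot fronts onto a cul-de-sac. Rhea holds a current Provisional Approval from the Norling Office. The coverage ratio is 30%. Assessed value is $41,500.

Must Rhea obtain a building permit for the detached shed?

Yes — Rhea must obtain a building permit.

Exception (a)'s conditions are all satisfied: no windows face an adjoining lot; a current Category C Exemption Letter is held. Turning to paragraphs (f)–(m): (f) applies — a current Provisional Approval is held. (g) is engaged (the baseline figure is 543, meeting the 471 threshold), but is displaced by (h): (h) operates against (g): aggregate throughput is 3,770 units, under the 3,790 units limit. (i) is inapplicable (the reportable unit count is 72, short of 77), so (h) stands. So (a) is unavailable.
Exception (b) fails — the reference index is 215, not under 179.
Exception (c) fails — the structure will be visible from the street.
Exception (d) fails — no current Schedule C Waiver is held.
Exception (e)'s conditions are all satisfied: the structure's height is 10 ft, under the 11 ft limit; a current Annual Waiver is held. But applying paragraphs (q)–(r): (q) is engaged — a current Category F Declaration is held. (r), which would lift (q), does not operate here — the lot is solely residential. So (e) is unavailable.
No exception is made out. Rhea falls within the general rule.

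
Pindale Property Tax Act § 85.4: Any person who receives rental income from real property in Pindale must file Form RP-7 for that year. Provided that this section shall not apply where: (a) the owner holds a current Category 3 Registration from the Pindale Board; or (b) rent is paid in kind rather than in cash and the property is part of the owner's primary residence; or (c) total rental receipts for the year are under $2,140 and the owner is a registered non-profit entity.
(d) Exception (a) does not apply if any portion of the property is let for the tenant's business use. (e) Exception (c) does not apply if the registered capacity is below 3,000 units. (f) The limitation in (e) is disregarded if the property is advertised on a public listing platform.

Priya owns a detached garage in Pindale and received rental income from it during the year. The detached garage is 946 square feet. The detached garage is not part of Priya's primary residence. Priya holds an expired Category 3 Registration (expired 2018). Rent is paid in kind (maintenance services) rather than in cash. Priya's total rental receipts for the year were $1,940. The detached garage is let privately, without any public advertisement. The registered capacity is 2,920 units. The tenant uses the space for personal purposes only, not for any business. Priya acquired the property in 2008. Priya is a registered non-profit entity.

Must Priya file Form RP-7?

Exception (a) fails — there is no Category 3 Registration in force.
Exception (b) fails — the detached garage is not part of the primary residence.
Exception (c): total rental receipts for the year are $1,940, under the $2,140 limit; Priya is a registered non-profit — every condition holds. Turning to paragraphs (e)–(f): (e) operates against (c): the registered capacity is 2,920 units, below the 3,000 units limit. (f) does not operate here (the property is let privately without advertisement), so (e) stands. So (c) is unavailable.
No exception is made out. Priya falls within the general rule.

Yes — Priya must file Form RP-7.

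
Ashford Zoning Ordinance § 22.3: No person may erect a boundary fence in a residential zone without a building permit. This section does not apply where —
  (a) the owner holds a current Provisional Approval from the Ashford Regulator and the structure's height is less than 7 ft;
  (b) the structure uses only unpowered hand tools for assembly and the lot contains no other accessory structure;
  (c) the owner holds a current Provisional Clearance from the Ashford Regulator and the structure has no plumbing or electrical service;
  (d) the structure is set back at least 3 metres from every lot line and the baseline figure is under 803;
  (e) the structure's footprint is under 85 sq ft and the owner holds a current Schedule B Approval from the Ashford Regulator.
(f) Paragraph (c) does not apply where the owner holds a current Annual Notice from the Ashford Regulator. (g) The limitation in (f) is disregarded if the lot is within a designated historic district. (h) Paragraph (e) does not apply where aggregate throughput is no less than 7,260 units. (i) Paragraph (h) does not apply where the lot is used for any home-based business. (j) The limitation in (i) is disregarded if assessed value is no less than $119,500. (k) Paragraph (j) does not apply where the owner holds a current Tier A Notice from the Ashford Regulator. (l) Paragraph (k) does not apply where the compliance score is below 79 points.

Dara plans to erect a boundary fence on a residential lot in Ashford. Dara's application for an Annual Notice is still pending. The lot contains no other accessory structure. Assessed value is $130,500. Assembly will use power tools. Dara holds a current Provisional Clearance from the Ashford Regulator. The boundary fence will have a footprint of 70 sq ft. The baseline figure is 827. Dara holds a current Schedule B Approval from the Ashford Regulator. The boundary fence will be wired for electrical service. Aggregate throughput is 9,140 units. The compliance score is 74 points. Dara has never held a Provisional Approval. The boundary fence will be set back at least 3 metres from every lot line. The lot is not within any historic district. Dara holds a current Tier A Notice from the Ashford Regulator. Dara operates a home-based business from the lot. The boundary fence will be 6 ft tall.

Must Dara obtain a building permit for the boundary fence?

Yes — Dara must obtain a building permit.

Exception (a) requires that the owner holds a current Provisional Approval from the Ashford Regulator; but the Provisional Approval is not current, so (a) is unavailable.
Exception (b) fails — assembly uses power tools.
Exception (c) fails — electrical service is planned.
Exception (d) does not apply: the baseline figure is 827, not under 803.
All of (e)'s requirements are met (the structure's footprint is 70 sq ft, under the 85 sq ft limit; a current Schedule B Approval is held). But applying paragraphs (h)–(l): (h) operates against (e): aggregate throughput is 9,140 units, meeting the 7,260 units threshold. (i) operates (a home-based business operates on the lot), but is itself disapplied by (j): (j) operates against (i): assessed value is $130,500, meeting the $119,500 threshold. (k) applies (a current Tier A Notice is held), but is overridden by (l): (l) operates against (k): the compliance score is 74 points, below the 79 points limit. (e) is therefore removed.
No exception is made out. Dara falls within the general rule.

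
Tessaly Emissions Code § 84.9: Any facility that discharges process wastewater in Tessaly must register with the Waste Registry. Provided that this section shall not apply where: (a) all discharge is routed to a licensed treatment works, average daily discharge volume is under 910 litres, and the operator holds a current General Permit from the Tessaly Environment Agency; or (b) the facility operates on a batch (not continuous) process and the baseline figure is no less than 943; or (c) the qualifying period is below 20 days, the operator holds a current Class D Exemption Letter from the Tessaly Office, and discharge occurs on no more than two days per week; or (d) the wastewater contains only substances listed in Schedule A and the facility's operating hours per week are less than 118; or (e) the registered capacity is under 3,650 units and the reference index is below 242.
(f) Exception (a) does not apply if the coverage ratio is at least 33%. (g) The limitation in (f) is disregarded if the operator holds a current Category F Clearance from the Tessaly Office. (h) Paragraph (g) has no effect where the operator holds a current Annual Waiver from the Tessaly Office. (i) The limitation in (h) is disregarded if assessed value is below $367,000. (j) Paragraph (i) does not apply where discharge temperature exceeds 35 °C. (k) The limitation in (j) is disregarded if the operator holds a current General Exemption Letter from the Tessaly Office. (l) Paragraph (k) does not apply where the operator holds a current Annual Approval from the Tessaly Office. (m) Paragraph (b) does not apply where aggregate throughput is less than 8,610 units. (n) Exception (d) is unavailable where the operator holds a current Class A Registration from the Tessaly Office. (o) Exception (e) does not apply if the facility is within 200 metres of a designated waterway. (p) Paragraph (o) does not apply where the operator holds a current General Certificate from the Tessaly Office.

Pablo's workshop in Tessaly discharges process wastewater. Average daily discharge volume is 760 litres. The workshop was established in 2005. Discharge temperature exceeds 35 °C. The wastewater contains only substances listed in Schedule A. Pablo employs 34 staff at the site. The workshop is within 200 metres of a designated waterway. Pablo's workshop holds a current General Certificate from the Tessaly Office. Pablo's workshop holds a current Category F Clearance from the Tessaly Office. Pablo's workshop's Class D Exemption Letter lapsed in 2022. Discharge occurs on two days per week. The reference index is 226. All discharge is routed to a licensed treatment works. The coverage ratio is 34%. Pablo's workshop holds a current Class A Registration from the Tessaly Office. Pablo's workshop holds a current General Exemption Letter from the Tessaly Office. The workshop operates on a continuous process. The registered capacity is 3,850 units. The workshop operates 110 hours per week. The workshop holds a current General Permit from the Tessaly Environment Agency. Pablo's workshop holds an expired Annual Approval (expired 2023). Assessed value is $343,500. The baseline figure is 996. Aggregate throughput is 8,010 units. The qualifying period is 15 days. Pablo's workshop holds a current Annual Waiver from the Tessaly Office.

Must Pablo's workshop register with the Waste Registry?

Exception (a) is satisfied on its face — discharge is routed to a licensed treatment works; average daily discharge volume is 760 litres, under the 910 litres limit; a current General Permit is held. Applying paragraphs (f)–(l): (f) would limit (a) — the coverage ratio is 34%, meeting the 33% threshold — but (g) sets (f) aside: (g) operates against (f): a current Category F Clearance is held. (h) would limit (g) — a current Annual Waiver is held — but (i) sets (h) aside: (i) operates against (h): assessed value is $343,500, below the $367,000 limit. (j) would limit (i) — discharge temperature exceeds 35 °C — but (k) sets (j) aside: (k) is engaged — a current General Exemption Letter is held. (l), which would lift (k), is not engaged — no current Annual Approval is held. So (a) applies.
Exception (b) fails — the facility operates on a continuous process.
Exception (c) requires that the operator holds a current Class D Exemption Letter from the Tessaly Office; but no current Class D Exemption Letter is held, so (c) is unavailable.
Exception (d)'s conditions are all satisfied: the wastewater is Schedule-A-only; the facility's operating hours per week are 110, less than the 118 limit. But applying paragraph (n): (n) is engaged — a current Class A Registration is held. (d) is therefore removed.
Exception (e) fails — the registered capacity is 3,850 units, not under 3,650 units.

No — exception (a) applies; Pablo's workshop is not required to register with the Waste Registry.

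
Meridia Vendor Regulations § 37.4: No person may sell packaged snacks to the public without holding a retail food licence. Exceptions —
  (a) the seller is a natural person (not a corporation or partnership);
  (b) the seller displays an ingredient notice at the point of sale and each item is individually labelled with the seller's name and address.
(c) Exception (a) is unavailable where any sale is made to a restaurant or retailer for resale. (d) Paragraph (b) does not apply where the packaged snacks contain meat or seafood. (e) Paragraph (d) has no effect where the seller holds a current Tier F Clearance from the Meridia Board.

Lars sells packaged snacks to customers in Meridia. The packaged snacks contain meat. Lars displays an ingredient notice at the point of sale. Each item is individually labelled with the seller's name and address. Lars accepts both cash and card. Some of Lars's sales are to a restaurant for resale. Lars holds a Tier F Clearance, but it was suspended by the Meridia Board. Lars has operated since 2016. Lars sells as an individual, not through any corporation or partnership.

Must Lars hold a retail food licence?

Exception (a): the seller is a natural person — every condition holds. But applying paragraph (c): (c) applies — some sales are to a restaurant for resale. Exception (a) does not apply.
Exception (b) is satisfied on its face — an ingredient notice is displayed; items are individually labelled. But: (d) operates — the packaged snacks contain meat. (e) is inapplicable (the Tier F Clearance is not current), so (d) stands. Exception (b) does not apply.
No exception displaces § 37.4.

Yes — Lars must hold a retail food licence.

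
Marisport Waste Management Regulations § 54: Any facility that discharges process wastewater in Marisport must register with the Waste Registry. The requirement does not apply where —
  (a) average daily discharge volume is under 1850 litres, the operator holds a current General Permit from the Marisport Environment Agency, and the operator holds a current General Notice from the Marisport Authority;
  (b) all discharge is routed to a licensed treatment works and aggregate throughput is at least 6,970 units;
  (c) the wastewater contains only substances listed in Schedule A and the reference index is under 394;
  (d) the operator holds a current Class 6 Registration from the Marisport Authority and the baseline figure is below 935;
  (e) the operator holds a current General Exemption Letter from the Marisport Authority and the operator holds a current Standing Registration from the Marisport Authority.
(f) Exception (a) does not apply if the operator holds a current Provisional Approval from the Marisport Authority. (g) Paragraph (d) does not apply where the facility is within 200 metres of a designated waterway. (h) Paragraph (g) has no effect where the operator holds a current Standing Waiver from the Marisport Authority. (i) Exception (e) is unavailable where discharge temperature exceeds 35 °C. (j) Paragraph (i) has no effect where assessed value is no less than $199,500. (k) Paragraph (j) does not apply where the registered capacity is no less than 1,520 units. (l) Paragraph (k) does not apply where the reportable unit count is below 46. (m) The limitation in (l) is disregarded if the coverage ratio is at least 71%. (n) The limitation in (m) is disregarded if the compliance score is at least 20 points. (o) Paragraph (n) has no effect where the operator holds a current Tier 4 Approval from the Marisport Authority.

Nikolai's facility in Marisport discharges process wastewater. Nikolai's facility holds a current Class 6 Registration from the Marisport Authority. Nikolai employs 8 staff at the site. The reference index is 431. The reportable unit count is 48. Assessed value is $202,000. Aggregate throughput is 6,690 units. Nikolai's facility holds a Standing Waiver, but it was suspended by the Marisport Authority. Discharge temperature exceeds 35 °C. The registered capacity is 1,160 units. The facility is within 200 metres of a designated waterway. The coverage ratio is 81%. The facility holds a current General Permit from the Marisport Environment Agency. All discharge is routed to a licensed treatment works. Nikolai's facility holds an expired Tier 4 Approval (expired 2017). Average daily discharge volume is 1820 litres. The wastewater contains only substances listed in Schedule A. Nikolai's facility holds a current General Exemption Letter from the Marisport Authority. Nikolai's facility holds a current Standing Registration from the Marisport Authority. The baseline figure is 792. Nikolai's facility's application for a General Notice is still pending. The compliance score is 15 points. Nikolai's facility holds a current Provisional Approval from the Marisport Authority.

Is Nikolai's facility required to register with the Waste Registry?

Exception (a) does not apply: no current General Notice is held.
Exception (b) does not apply: aggregate throughput is 6,690 units, short of 6,970 units.
Exception (c) does not apply: the reference index is 431, not under 394.
Exception (d): a current Class 6 Registration is held; the baseline figure is 792, below the 935 limit — every condition holds. Turning to paragraphs (g)–(h): (g) applies — the facility is within 200 m of a designated waterway. (h) is not triggered (there is no Standing Waiver in force), so (g) stands. So (d) is unavailable.
Exception (e)'s conditions are all satisfied: a current General Exemption Letter is held; a current Standing Registration is held. Considering the limiting provisions: (i) would limit (e) — discharge temperature exceeds 35 °C — but (j) sets (i) aside: (j) operates against (i): assessed value is $202,000, meeting the $199,500 threshold. (k), which would lift (j), does not operate here — the registered capacity is 1,160 units, short of 1,520 units. Exception (e) stands.

No — exception (e) applies; Nikolai's facility is not required to register with the Waste Registry.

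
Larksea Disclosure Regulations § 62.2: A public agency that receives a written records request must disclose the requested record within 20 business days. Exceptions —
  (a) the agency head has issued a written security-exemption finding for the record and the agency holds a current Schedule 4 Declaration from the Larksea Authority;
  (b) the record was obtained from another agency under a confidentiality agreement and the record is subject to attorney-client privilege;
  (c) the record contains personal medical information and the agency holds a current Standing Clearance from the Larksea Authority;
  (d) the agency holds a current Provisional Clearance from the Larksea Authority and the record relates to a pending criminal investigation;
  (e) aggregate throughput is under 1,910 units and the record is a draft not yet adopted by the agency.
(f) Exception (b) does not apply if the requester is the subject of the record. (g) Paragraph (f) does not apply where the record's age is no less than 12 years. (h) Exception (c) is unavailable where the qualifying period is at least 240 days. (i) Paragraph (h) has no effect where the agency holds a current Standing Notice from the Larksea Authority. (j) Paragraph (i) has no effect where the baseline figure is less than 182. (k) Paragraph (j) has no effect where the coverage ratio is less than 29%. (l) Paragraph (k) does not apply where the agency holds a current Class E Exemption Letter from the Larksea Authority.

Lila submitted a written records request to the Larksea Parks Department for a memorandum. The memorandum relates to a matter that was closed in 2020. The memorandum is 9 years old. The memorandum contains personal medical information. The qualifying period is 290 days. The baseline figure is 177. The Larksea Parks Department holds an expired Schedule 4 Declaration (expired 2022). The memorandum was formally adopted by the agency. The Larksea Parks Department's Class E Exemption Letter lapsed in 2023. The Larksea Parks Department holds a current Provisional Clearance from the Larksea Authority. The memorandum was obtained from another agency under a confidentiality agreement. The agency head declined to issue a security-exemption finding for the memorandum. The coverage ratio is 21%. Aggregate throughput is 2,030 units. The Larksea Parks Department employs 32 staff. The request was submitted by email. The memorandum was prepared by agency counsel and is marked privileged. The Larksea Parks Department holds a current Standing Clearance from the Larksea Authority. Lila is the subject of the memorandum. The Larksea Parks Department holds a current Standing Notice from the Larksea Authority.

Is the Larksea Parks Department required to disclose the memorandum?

Exception (a) requires that the agency head has issued a written security-exemption finding for the record; but the agency head declined to issue a security-exemption finding, so (a) is unavailable.
Exception (b)'s conditions are all satisfied: the memorandum was obtained under a confidentiality agreement; the memorandum is privileged. But: (f) operates against (b): Lila is the subject of the memorandum. (g), which would lift (f), is not engaged — the record's age is 9 years, short of 12 years. (b) is therefore removed.
Exception (c): the memorandum contains personal medical information; a current Standing Clearance is held — every condition holds. Under paragraphs (h)–(l): (h) would limit (c) — the qualifying period is 290 days, meeting the 240 days threshold — but (i) sets (h) aside: (i) operates against (h): a current Standing Notice is held. (j) is engaged (the baseline figure is 177, less than the 182 limit), but is displaced by (k): (k) applies — the coverage ratio is 21%, less than the 29% limit. (l) does not operate here (the Class E Exemption Letter is not current), so (k) stands. (c) remains available.
Exception (d) fails — the memorandum relates to a closed matter.
Exception (e) fails — aggregate throughput is 2,030 units, not under 1,910 units.

No — exception (c) applies; the Larksea Parks Department is not required to disclose the memorandum.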